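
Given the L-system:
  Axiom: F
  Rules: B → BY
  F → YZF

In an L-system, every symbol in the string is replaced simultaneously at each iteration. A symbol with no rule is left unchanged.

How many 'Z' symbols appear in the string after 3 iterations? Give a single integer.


Answer: 3

Derivation:
Step 0: F  (0 'Z')
Step 1: YZF  (1 'Z')
Step 2: YZYZF  (2 'Z')
Step 3: YZYZYZF  (3 'Z')


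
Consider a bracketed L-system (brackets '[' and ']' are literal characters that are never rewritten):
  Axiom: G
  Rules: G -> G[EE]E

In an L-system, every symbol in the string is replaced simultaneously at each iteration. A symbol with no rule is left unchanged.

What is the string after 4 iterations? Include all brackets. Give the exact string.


Answer: G[EE]E[EE]E[EE]E[EE]E

Derivation:
Step 0: G
Step 1: G[EE]E
Step 2: G[EE]E[EE]E
Step 3: G[EE]E[EE]E[EE]E
Step 4: G[EE]E[EE]E[EE]E[EE]E


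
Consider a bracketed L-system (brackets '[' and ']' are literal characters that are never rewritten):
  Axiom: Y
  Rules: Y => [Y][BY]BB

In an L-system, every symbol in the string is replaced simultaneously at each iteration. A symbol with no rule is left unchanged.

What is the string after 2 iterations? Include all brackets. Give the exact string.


Step 0: Y
Step 1: [Y][BY]BB
Step 2: [[Y][BY]BB][B[Y][BY]BB]BB

Answer: [[Y][BY]BB][B[Y][BY]BB]BB


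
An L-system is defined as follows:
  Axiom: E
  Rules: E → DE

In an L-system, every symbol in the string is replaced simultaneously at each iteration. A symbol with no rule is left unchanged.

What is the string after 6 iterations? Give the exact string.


Step 0: E
Step 1: DE
Step 2: DDE
Step 3: DDDE
Step 4: DDDDE
Step 5: DDDDDE
Step 6: DDDDDDE

Answer: DDDDDDE


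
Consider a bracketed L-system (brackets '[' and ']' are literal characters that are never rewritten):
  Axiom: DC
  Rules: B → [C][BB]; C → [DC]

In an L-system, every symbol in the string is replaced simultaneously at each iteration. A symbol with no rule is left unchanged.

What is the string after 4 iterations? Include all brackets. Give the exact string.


Step 0: DC
Step 1: D[DC]
Step 2: D[D[DC]]
Step 3: D[D[D[DC]]]
Step 4: D[D[D[D[DC]]]]

Answer: D[D[D[D[DC]]]]


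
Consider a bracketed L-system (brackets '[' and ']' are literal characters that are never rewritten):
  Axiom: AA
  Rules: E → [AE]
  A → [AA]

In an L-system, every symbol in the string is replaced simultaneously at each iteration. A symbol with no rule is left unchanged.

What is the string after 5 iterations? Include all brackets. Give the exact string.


Answer: [[[[[AA][AA]][[AA][AA]]][[[AA][AA]][[AA][AA]]]][[[[AA][AA]][[AA][AA]]][[[AA][AA]][[AA][AA]]]]][[[[[AA][AA]][[AA][AA]]][[[AA][AA]][[AA][AA]]]][[[[AA][AA]][[AA][AA]]][[[AA][AA]][[AA][AA]]]]]

Derivation:
Step 0: AA
Step 1: [AA][AA]
Step 2: [[AA][AA]][[AA][AA]]
Step 3: [[[AA][AA]][[AA][AA]]][[[AA][AA]][[AA][AA]]]
Step 4: [[[[AA][AA]][[AA][AA]]][[[AA][AA]][[AA][AA]]]][[[[AA][AA]][[AA][AA]]][[[AA][AA]][[AA][AA]]]]
Step 5: [[[[[AA][AA]][[AA][AA]]][[[AA][AA]][[AA][AA]]]][[[[AA][AA]][[AA][AA]]][[[AA][AA]][[AA][AA]]]]][[[[[AA][AA]][[AA][AA]]][[[AA][AA]][[AA][AA]]]][[[[AA][AA]][[AA][AA]]][[[AA][AA]][[AA][AA]]]]]


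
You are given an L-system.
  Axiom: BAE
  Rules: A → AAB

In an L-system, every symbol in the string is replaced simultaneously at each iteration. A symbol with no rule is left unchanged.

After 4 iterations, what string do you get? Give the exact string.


Answer: BAABAABBAABAABBBAABAABBAABAABBBBE

Derivation:
Step 0: BAE
Step 1: BAABE
Step 2: BAABAABBE
Step 3: BAABAABBAABAABBBE
Step 4: BAABAABBAABAABBBAABAABBAABAABBBBE


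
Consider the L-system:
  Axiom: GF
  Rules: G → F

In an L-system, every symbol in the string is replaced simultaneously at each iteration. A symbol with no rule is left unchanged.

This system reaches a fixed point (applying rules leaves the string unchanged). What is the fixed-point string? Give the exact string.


Answer: FF

Derivation:
Step 0: GF
Step 1: FF
Step 2: FF  (unchanged — fixed point at step 1)


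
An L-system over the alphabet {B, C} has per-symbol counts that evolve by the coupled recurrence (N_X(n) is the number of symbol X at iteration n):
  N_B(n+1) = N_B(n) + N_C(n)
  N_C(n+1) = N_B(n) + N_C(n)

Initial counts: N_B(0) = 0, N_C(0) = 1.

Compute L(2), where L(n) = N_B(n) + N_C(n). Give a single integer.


Answer: 4

Derivation:
Step 0: N_B=0, N_C=1, L=1
Step 1: N_B=1, N_C=1, L=2
Step 2: N_B=2, N_C=2, L=4


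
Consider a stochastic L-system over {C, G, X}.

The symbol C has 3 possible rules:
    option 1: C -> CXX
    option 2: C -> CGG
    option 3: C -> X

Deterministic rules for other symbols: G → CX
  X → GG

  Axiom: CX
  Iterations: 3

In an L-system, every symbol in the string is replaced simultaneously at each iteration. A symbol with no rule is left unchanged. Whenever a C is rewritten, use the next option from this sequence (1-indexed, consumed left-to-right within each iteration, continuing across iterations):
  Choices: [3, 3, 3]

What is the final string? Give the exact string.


Step 0: CX
Step 1: XGG  (used choices [3])
Step 2: GGCXCX  (used choices [])
Step 3: CXCXXGGXGG  (used choices [3, 3])

Answer: CXCXXGGXGG


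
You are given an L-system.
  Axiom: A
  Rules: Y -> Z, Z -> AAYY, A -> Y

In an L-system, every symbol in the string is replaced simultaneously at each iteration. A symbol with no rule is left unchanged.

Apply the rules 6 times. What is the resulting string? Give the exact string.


Answer: AAYYAAYYYYZZYYZZ

Derivation:
Step 0: A
Step 1: Y
Step 2: Z
Step 3: AAYY
Step 4: YYZZ
Step 5: ZZAAYYAAYY
Step 6: AAYYAAYYYYZZYYZZ


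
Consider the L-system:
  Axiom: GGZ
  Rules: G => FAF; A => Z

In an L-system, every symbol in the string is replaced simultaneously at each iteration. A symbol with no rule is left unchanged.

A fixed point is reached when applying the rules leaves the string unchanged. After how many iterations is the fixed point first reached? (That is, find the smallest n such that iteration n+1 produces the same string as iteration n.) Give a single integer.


Answer: 2

Derivation:
Step 0: GGZ
Step 1: FAFFAFZ
Step 2: FZFFZFZ
Step 3: FZFFZFZ  (unchanged — fixed point at step 2)


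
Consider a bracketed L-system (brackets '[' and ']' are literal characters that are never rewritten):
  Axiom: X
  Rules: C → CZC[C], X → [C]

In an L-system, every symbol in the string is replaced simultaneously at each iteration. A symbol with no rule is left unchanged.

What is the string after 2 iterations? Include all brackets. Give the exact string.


Step 0: X
Step 1: [C]
Step 2: [CZC[C]]

Answer: [CZC[C]]


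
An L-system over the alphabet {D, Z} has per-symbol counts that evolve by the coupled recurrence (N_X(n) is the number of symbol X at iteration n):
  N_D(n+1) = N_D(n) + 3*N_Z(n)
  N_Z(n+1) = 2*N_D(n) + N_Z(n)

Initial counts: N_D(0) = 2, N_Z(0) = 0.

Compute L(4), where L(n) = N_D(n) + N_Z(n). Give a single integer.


Step 0: N_D=2, N_Z=0, L=2
Step 1: N_D=2, N_Z=4, L=6
Step 2: N_D=14, N_Z=8, L=22
Step 3: N_D=38, N_Z=36, L=74
Step 4: N_D=146, N_Z=112, L=258

Answer: 258


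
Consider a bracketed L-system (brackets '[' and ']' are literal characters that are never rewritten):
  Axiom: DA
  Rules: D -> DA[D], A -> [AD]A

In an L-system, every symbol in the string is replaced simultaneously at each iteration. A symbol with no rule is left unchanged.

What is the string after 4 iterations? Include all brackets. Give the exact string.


Answer: DA[D][AD]A[DA[D]][[AD]ADA[D]][AD]A[DA[D][AD]A[DA[D]]][[[AD]ADA[D]][AD]ADA[D][AD]A[DA[D]]][[AD]ADA[D]][AD]A[DA[D][AD]A[DA[D]][[AD]ADA[D]][AD]A[DA[D][AD]A[DA[D]]]][[[[AD]ADA[D]][AD]ADA[D][AD]A[DA[D]]][[AD]ADA[D]][AD]ADA[D][AD]A[DA[D]][[AD]ADA[D]][AD]A[DA[D][AD]A[DA[D]]]][[[AD]ADA[D]][AD]ADA[D][AD]A[DA[D]]][[AD]ADA[D]][AD]A

Derivation:
Step 0: DA
Step 1: DA[D][AD]A
Step 2: DA[D][AD]A[DA[D]][[AD]ADA[D]][AD]A
Step 3: DA[D][AD]A[DA[D]][[AD]ADA[D]][AD]A[DA[D][AD]A[DA[D]]][[[AD]ADA[D]][AD]ADA[D][AD]A[DA[D]]][[AD]ADA[D]][AD]A
Step 4: DA[D][AD]A[DA[D]][[AD]ADA[D]][AD]A[DA[D][AD]A[DA[D]]][[[AD]ADA[D]][AD]ADA[D][AD]A[DA[D]]][[AD]ADA[D]][AD]A[DA[D][AD]A[DA[D]][[AD]ADA[D]][AD]A[DA[D][AD]A[DA[D]]]][[[[AD]ADA[D]][AD]ADA[D][AD]A[DA[D]]][[AD]ADA[D]][AD]ADA[D][AD]A[DA[D]][[AD]ADA[D]][AD]A[DA[D][AD]A[DA[D]]]][[[AD]ADA[D]][AD]ADA[D][AD]A[DA[D]]][[AD]ADA[D]][AD]A


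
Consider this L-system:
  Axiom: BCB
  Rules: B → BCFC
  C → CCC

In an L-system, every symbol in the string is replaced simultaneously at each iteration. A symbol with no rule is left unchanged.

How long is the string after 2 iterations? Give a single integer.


Step 0: length = 3
Step 1: length = 11
Step 2: length = 31

Answer: 31


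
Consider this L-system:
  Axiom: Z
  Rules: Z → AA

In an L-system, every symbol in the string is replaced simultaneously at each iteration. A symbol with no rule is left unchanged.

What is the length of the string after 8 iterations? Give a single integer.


Answer: 2

Derivation:
Step 0: length = 1
Step 1: length = 2
Step 2: length = 2
Step 3: length = 2
Step 4: length = 2
Step 5: length = 2
Step 6: length = 2
Step 7: length = 2
Step 8: length = 2


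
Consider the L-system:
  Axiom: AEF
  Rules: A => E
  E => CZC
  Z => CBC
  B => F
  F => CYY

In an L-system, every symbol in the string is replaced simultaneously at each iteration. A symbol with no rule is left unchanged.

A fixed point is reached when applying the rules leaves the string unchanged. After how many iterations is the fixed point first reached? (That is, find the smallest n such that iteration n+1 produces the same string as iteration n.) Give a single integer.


Answer: 5

Derivation:
Step 0: AEF
Step 1: ECZCCYY
Step 2: CZCCCBCCCYY
Step 3: CCBCCCCFCCCYY
Step 4: CCFCCCCCYYCCCYY
Step 5: CCCYYCCCCCYYCCCYY
Step 6: CCCYYCCCCCYYCCCYY  (unchanged — fixed point at step 5)


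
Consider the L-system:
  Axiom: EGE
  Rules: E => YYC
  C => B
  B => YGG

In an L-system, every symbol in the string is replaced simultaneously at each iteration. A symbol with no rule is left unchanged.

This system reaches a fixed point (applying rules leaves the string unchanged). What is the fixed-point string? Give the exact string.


Answer: YYYGGGYYYGG

Derivation:
Step 0: EGE
Step 1: YYCGYYC
Step 2: YYBGYYB
Step 3: YYYGGGYYYGG
Step 4: YYYGGGYYYGG  (unchanged — fixed point at step 3)


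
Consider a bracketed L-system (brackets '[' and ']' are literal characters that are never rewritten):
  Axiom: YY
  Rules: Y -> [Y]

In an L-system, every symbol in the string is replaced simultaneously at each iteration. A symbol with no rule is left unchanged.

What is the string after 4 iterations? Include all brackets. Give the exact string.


Step 0: YY
Step 1: [Y][Y]
Step 2: [[Y]][[Y]]
Step 3: [[[Y]]][[[Y]]]
Step 4: [[[[Y]]]][[[[Y]]]]

Answer: [[[[Y]]]][[[[Y]]]]


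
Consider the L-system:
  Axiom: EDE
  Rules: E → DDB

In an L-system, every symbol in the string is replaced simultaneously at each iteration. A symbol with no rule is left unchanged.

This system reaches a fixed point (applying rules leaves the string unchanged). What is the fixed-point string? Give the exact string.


Step 0: EDE
Step 1: DDBDDDB
Step 2: DDBDDDB  (unchanged — fixed point at step 1)

Answer: DDBDDDB


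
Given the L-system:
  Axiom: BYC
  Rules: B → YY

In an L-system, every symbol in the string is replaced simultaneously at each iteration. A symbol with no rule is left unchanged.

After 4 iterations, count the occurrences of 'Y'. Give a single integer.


Answer: 3

Derivation:
Step 0: BYC  (1 'Y')
Step 1: YYYC  (3 'Y')
Step 2: YYYC  (3 'Y')
Step 3: YYYC  (3 'Y')
Step 4: YYYC  (3 'Y')


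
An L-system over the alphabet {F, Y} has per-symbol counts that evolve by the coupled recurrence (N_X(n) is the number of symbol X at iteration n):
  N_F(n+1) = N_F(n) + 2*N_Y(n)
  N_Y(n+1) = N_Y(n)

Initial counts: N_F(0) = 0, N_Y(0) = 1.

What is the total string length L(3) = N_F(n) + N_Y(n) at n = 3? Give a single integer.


Step 0: N_F=0, N_Y=1, L=1
Step 1: N_F=2, N_Y=1, L=3
Step 2: N_F=4, N_Y=1, L=5
Step 3: N_F=6, N_Y=1, L=7

Answer: 7


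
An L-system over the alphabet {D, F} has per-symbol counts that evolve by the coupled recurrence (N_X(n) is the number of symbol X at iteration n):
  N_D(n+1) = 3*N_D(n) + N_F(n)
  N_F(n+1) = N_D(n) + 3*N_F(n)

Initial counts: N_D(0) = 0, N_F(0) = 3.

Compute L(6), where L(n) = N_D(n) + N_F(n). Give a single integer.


Answer: 12288

Derivation:
Step 0: N_D=0, N_F=3, L=3
Step 1: N_D=3, N_F=9, L=12
Step 2: N_D=18, N_F=30, L=48
Step 3: N_D=84, N_F=108, L=192
Step 4: N_D=360, N_F=408, L=768
Step 5: N_D=1488, N_F=1584, L=3072
Step 6: N_D=6048, N_F=6240, L=12288


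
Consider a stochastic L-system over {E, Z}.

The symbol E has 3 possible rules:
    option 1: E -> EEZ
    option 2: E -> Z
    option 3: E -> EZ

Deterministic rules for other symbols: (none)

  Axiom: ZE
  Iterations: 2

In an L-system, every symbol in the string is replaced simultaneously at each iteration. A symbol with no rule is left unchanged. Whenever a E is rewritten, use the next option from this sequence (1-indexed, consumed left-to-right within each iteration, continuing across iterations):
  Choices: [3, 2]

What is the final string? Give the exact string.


Step 0: ZE
Step 1: ZEZ  (used choices [3])
Step 2: ZZZ  (used choices [2])

Answer: ZZZ


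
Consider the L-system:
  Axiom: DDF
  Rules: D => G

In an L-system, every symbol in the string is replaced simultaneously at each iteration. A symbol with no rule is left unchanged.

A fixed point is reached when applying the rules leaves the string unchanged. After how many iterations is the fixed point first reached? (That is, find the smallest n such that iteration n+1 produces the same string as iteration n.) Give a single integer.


Step 0: DDF
Step 1: GGF
Step 2: GGF  (unchanged — fixed point at step 1)

Answer: 1


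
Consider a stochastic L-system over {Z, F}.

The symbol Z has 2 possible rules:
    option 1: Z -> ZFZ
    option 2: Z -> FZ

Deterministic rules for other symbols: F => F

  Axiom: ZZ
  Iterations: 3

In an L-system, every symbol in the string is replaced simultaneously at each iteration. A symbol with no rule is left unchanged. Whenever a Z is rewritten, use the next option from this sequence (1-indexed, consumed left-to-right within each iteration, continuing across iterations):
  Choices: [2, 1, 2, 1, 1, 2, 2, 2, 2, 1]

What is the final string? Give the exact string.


Step 0: ZZ
Step 1: FZZFZ  (used choices [2, 1])
Step 2: FFZZFZFZFZ  (used choices [2, 1, 1])
Step 3: FFFZFZFFZFFZFZFZ  (used choices [2, 2, 2, 2, 1])

Answer: FFFZFZFFZFFZFZFZ


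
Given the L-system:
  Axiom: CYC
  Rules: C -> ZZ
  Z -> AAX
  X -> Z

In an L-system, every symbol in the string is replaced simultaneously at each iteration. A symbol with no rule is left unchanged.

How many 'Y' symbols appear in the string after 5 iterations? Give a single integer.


Step 0: CYC  (1 'Y')
Step 1: ZZYZZ  (1 'Y')
Step 2: AAXAAXYAAXAAX  (1 'Y')
Step 3: AAZAAZYAAZAAZ  (1 'Y')
Step 4: AAAAXAAAAXYAAAAXAAAAX  (1 'Y')
Step 5: AAAAZAAAAZYAAAAZAAAAZ  (1 'Y')

Answer: 1


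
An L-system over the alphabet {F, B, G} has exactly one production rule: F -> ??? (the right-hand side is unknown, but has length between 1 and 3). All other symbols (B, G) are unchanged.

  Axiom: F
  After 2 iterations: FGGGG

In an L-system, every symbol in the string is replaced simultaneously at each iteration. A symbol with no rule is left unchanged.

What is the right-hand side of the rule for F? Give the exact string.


Answer: FGG

Derivation:
Trying F -> FGG:
  Step 0: F
  Step 1: FGG
  Step 2: FGGGG
Matches the given result.


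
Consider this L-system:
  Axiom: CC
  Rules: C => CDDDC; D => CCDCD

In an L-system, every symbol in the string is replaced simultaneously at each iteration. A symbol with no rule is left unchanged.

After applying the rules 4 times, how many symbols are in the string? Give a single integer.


Step 0: length = 2
Step 1: length = 10
Step 2: length = 50
Step 3: length = 250
Step 4: length = 1250

Answer: 1250


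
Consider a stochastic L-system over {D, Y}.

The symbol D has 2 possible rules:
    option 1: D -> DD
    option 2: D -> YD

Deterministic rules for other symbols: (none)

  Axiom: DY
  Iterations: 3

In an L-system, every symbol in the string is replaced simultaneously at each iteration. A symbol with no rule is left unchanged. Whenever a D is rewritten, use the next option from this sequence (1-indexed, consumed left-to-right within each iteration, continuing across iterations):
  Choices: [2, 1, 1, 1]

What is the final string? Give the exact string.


Step 0: DY
Step 1: YDY  (used choices [2])
Step 2: YDDY  (used choices [1])
Step 3: YDDDDY  (used choices [1, 1])

Answer: YDDDDY


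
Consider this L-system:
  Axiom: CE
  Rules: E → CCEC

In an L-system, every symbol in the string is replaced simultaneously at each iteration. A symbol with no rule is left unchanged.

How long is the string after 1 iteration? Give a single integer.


Step 0: length = 2
Step 1: length = 5

Answer: 5


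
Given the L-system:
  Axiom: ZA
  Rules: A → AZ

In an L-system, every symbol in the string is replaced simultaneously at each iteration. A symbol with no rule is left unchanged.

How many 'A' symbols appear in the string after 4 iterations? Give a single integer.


Answer: 1

Derivation:
Step 0: ZA  (1 'A')
Step 1: ZAZ  (1 'A')
Step 2: ZAZZ  (1 'A')
Step 3: ZAZZZ  (1 'A')
Step 4: ZAZZZZ  (1 'A')


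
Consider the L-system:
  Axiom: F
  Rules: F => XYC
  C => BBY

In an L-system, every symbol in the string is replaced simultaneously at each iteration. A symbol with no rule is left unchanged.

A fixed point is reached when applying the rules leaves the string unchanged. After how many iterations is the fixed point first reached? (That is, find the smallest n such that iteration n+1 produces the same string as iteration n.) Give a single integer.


Answer: 2

Derivation:
Step 0: F
Step 1: XYC
Step 2: XYBBY
Step 3: XYBBY  (unchanged — fixed point at step 2)


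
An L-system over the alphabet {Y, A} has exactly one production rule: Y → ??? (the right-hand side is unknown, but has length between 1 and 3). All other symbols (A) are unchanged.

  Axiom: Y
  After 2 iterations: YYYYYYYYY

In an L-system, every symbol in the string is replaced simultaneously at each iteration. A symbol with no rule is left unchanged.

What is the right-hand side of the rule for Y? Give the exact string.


Trying Y → YYY:
  Step 0: Y
  Step 1: YYY
  Step 2: YYYYYYYYY
Matches the given result.

Answer: YYY


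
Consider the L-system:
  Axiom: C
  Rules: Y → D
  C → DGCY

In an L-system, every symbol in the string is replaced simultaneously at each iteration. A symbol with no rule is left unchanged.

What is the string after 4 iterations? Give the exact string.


Step 0: C
Step 1: DGCY
Step 2: DGDGCYD
Step 3: DGDGDGCYDD
Step 4: DGDGDGDGCYDDD

Answer: DGDGDGDGCYDDD


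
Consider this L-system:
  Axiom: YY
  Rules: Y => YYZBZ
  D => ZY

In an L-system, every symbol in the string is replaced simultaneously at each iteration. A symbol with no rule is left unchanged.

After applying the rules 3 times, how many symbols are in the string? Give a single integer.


Step 0: length = 2
Step 1: length = 10
Step 2: length = 26
Step 3: length = 58

Answer: 58


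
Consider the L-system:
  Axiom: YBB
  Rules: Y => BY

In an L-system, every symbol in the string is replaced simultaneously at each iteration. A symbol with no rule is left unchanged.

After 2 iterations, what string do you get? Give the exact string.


Answer: BBYBB

Derivation:
Step 0: YBB
Step 1: BYBB
Step 2: BBYBB


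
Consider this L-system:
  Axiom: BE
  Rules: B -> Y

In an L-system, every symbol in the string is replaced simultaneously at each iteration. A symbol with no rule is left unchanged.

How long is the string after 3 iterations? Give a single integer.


Answer: 2

Derivation:
Step 0: length = 2
Step 1: length = 2
Step 2: length = 2
Step 3: length = 2


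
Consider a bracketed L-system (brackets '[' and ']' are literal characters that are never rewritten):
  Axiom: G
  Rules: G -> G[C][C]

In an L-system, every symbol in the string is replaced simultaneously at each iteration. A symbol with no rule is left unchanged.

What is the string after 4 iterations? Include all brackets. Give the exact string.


Step 0: G
Step 1: G[C][C]
Step 2: G[C][C][C][C]
Step 3: G[C][C][C][C][C][C]
Step 4: G[C][C][C][C][C][C][C][C]

Answer: G[C][C][C][C][C][C][C][C]


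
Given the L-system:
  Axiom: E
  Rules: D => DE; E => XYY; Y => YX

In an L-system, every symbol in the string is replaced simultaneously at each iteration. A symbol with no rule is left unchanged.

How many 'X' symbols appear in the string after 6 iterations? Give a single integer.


Step 0: E  (0 'X')
Step 1: XYY  (1 'X')
Step 2: XYXYX  (3 'X')
Step 3: XYXXYXX  (5 'X')
Step 4: XYXXXYXXX  (7 'X')
Step 5: XYXXXXYXXXX  (9 'X')
Step 6: XYXXXXXYXXXXX  (11 'X')

Answer: 11


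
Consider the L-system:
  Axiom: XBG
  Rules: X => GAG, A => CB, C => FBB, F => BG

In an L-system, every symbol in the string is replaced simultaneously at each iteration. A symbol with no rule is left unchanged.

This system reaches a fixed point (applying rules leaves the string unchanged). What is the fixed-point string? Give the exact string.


Answer: GBGBBBGBG

Derivation:
Step 0: XBG
Step 1: GAGBG
Step 2: GCBGBG
Step 3: GFBBBGBG
Step 4: GBGBBBGBG
Step 5: GBGBBBGBG  (unchanged — fixed point at step 4)


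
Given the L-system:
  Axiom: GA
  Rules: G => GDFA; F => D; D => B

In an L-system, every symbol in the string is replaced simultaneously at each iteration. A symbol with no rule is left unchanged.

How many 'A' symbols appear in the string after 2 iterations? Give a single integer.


Answer: 3

Derivation:
Step 0: GA  (1 'A')
Step 1: GDFAA  (2 'A')
Step 2: GDFABDAA  (3 'A')


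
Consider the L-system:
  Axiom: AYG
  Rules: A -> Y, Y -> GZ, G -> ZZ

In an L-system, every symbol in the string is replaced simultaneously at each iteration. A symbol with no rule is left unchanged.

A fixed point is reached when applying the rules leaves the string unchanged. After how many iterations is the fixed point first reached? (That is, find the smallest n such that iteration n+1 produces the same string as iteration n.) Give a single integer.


Step 0: AYG
Step 1: YGZZZ
Step 2: GZZZZZZ
Step 3: ZZZZZZZZ
Step 4: ZZZZZZZZ  (unchanged — fixed point at step 3)

Answer: 3


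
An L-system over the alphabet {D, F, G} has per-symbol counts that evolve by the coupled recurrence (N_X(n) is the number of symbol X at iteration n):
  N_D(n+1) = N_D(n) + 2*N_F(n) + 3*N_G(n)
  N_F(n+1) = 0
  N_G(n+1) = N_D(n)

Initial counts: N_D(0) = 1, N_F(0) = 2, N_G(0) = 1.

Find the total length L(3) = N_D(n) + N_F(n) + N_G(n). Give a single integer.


Answer: 46

Derivation:
Step 0: N_D=1, N_F=2, N_G=1, L=4
Step 1: N_D=8, N_F=0, N_G=1, L=9
Step 2: N_D=11, N_F=0, N_G=8, L=19
Step 3: N_D=35, N_F=0, N_G=11, L=46


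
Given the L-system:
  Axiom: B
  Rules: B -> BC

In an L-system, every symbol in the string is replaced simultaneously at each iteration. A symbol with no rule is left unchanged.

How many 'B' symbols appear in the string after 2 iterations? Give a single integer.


Answer: 1

Derivation:
Step 0: B  (1 'B')
Step 1: BC  (1 'B')
Step 2: BCC  (1 'B')


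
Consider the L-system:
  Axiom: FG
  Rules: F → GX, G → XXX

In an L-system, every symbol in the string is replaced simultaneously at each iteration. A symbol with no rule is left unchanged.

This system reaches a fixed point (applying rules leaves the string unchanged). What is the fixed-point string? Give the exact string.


Step 0: FG
Step 1: GXXXX
Step 2: XXXXXXX
Step 3: XXXXXXX  (unchanged — fixed point at step 2)

Answer: XXXXXXX


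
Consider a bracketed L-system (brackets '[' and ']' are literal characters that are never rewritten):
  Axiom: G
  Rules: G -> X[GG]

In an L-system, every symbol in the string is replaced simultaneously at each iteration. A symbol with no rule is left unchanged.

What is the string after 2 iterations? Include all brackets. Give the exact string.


Answer: X[X[GG]X[GG]]

Derivation:
Step 0: G
Step 1: X[GG]
Step 2: X[X[GG]X[GG]]


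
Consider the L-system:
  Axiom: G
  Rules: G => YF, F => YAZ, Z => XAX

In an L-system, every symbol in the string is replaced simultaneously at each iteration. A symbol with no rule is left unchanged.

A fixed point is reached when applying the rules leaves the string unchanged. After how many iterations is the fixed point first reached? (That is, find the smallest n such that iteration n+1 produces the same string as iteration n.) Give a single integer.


Step 0: G
Step 1: YF
Step 2: YYAZ
Step 3: YYAXAX
Step 4: YYAXAX  (unchanged — fixed point at step 3)

Answer: 3


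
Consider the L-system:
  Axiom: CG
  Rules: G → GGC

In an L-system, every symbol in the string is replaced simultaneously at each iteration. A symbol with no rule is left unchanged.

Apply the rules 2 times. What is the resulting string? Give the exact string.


Answer: CGGCGGCC

Derivation:
Step 0: CG
Step 1: CGGC
Step 2: CGGCGGCC


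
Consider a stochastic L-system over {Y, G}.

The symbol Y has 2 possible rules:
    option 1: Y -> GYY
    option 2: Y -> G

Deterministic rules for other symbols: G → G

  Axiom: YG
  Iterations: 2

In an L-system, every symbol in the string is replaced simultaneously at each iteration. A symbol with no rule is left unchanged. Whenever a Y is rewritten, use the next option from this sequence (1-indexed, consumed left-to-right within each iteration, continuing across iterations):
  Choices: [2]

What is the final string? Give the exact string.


Step 0: YG
Step 1: GG  (used choices [2])
Step 2: GG  (used choices [])

Answer: GG


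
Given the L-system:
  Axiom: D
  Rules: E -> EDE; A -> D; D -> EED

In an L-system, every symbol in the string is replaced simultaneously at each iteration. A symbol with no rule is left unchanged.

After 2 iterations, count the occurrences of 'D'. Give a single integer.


Answer: 3

Derivation:
Step 0: D  (1 'D')
Step 1: EED  (1 'D')
Step 2: EDEEDEEED  (3 'D')


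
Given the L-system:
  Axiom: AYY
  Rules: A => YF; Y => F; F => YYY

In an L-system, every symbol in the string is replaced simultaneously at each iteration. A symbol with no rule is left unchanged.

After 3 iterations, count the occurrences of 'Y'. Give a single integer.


Answer: 3

Derivation:
Step 0: AYY  (2 'Y')
Step 1: YFFF  (1 'Y')
Step 2: FYYYYYYYYY  (9 'Y')
Step 3: YYYFFFFFFFFF  (3 'Y')


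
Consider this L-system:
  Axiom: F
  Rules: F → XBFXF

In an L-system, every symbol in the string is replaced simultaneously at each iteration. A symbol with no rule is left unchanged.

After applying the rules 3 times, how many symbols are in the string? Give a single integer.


Step 0: length = 1
Step 1: length = 5
Step 2: length = 13
Step 3: length = 29

Answer: 29


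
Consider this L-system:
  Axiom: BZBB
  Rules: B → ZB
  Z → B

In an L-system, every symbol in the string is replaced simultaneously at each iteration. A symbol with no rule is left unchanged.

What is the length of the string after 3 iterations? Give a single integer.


Answer: 18

Derivation:
Step 0: length = 4
Step 1: length = 7
Step 2: length = 11
Step 3: length = 18


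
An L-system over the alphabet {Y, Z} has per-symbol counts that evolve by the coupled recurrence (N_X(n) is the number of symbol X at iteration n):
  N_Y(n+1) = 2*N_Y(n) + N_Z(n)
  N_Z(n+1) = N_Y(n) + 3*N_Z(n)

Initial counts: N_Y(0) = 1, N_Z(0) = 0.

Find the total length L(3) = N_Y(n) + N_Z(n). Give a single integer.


Step 0: N_Y=1, N_Z=0, L=1
Step 1: N_Y=2, N_Z=1, L=3
Step 2: N_Y=5, N_Z=5, L=10
Step 3: N_Y=15, N_Z=20, L=35

Answer: 35


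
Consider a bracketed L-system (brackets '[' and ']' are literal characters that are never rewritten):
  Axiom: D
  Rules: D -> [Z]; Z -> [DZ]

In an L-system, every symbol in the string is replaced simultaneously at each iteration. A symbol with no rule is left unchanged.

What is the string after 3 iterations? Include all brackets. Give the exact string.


Step 0: D
Step 1: [Z]
Step 2: [[DZ]]
Step 3: [[[Z][DZ]]]

Answer: [[[Z][DZ]]]


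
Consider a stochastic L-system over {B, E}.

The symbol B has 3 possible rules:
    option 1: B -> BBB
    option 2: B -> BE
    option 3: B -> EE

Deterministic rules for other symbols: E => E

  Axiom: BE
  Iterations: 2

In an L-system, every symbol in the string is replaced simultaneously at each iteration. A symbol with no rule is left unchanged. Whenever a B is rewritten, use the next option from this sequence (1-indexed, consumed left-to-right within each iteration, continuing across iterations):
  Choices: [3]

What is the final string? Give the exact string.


Step 0: BE
Step 1: EEE  (used choices [3])
Step 2: EEE  (used choices [])

Answer: EEE


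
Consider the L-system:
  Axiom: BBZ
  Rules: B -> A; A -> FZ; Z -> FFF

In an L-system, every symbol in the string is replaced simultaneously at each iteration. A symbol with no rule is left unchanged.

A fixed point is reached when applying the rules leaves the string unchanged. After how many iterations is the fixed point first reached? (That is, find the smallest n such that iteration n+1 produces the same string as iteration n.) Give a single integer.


Answer: 3

Derivation:
Step 0: BBZ
Step 1: AAFFF
Step 2: FZFZFFF
Step 3: FFFFFFFFFFF
Step 4: FFFFFFFFFFF  (unchanged — fixed point at step 3)


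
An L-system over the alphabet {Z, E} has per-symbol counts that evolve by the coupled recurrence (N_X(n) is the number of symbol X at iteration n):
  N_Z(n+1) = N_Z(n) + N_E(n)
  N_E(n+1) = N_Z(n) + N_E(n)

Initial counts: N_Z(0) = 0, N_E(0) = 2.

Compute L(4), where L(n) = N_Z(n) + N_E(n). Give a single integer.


Step 0: N_Z=0, N_E=2, L=2
Step 1: N_Z=2, N_E=2, L=4
Step 2: N_Z=4, N_E=4, L=8
Step 3: N_Z=8, N_E=8, L=16
Step 4: N_Z=16, N_E=16, L=32

Answer: 32


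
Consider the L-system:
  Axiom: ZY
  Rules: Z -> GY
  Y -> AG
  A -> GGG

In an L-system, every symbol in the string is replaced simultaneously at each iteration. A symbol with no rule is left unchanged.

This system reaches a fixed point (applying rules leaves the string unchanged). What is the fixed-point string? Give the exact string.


Answer: GGGGGGGGG

Derivation:
Step 0: ZY
Step 1: GYAG
Step 2: GAGGGGG
Step 3: GGGGGGGGG
Step 4: GGGGGGGGG  (unchanged — fixed point at step 3)


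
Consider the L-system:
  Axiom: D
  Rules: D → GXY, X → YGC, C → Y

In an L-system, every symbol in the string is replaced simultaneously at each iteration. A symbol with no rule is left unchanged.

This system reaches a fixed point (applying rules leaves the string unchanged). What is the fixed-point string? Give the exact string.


Answer: GYGYY

Derivation:
Step 0: D
Step 1: GXY
Step 2: GYGCY
Step 3: GYGYY
Step 4: GYGYY  (unchanged — fixed point at step 3)


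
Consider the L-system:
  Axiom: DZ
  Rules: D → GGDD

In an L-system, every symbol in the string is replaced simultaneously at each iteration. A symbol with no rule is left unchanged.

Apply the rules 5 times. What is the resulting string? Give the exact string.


Answer: GGGGGGGGGGDDGGDDGGGGDDGGDDGGGGGGDDGGDDGGGGDDGGDDGGGGGGGGDDGGDDGGGGDDGGDDGGGGGGDDGGDDGGGGDDGGDDZ

Derivation:
Step 0: DZ
Step 1: GGDDZ
Step 2: GGGGDDGGDDZ
Step 3: GGGGGGDDGGDDGGGGDDGGDDZ
Step 4: GGGGGGGGDDGGDDGGGGDDGGDDGGGGGGDDGGDDGGGGDDGGDDZ
Step 5: GGGGGGGGGGDDGGDDGGGGDDGGDDGGGGGGDDGGDDGGGGDDGGDDGGGGGGGGDDGGDDGGGGDDGGDDGGGGGGDDGGDDGGGGDDGGDDZ


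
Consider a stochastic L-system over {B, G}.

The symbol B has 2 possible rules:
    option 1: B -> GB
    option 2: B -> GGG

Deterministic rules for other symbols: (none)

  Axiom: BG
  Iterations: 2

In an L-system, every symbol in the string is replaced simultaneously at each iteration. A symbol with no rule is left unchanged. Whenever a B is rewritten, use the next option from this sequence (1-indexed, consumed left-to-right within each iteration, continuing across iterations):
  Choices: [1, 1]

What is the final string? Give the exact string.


Answer: GGBG

Derivation:
Step 0: BG
Step 1: GBG  (used choices [1])
Step 2: GGBG  (used choices [1])


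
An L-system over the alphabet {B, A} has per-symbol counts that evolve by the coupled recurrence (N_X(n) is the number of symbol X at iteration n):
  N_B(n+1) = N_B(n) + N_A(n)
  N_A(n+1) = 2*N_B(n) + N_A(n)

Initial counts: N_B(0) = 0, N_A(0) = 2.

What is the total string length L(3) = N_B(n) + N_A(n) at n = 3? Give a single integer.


Step 0: N_B=0, N_A=2, L=2
Step 1: N_B=2, N_A=2, L=4
Step 2: N_B=4, N_A=6, L=10
Step 3: N_B=10, N_A=14, L=24

Answer: 24


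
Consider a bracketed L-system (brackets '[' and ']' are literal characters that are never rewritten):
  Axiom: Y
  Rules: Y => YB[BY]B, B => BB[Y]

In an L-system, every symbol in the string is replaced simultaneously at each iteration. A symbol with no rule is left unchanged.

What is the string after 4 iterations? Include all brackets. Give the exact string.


Answer: YB[BY]BBB[Y][BB[Y]YB[BY]B]BB[Y]BB[Y]BB[Y][YB[BY]B][BB[Y]BB[Y][YB[BY]B]YB[BY]BBB[Y][BB[Y]YB[BY]B]BB[Y]]BB[Y]BB[Y][YB[BY]B]BB[Y]BB[Y][YB[BY]B]BB[Y]BB[Y][YB[BY]B][YB[BY]BBB[Y][BB[Y]YB[BY]B]BB[Y]][BB[Y]BB[Y][YB[BY]B]BB[Y]BB[Y][YB[BY]B][YB[BY]BBB[Y][BB[Y]YB[BY]B]BB[Y]]YB[BY]BBB[Y][BB[Y]YB[BY]B]BB[Y]BB[Y]BB[Y][YB[BY]B][BB[Y]BB[Y][YB[BY]B]YB[BY]BBB[Y][BB[Y]YB[BY]B]BB[Y]]BB[Y]BB[Y][YB[BY]B]]BB[Y]BB[Y][YB[BY]B]BB[Y]BB[Y][YB[BY]B][YB[BY]BBB[Y][BB[Y]YB[BY]B]BB[Y]]

Derivation:
Step 0: Y
Step 1: YB[BY]B
Step 2: YB[BY]BBB[Y][BB[Y]YB[BY]B]BB[Y]
Step 3: YB[BY]BBB[Y][BB[Y]YB[BY]B]BB[Y]BB[Y]BB[Y][YB[BY]B][BB[Y]BB[Y][YB[BY]B]YB[BY]BBB[Y][BB[Y]YB[BY]B]BB[Y]]BB[Y]BB[Y][YB[BY]B]
Step 4: YB[BY]BBB[Y][BB[Y]YB[BY]B]BB[Y]BB[Y]BB[Y][YB[BY]B][BB[Y]BB[Y][YB[BY]B]YB[BY]BBB[Y][BB[Y]YB[BY]B]BB[Y]]BB[Y]BB[Y][YB[BY]B]BB[Y]BB[Y][YB[BY]B]BB[Y]BB[Y][YB[BY]B][YB[BY]BBB[Y][BB[Y]YB[BY]B]BB[Y]][BB[Y]BB[Y][YB[BY]B]BB[Y]BB[Y][YB[BY]B][YB[BY]BBB[Y][BB[Y]YB[BY]B]BB[Y]]YB[BY]BBB[Y][BB[Y]YB[BY]B]BB[Y]BB[Y]BB[Y][YB[BY]B][BB[Y]BB[Y][YB[BY]B]YB[BY]BBB[Y][BB[Y]YB[BY]B]BB[Y]]BB[Y]BB[Y][YB[BY]B]]BB[Y]BB[Y][YB[BY]B]BB[Y]BB[Y][YB[BY]B][YB[BY]BBB[Y][BB[Y]YB[BY]B]BB[Y]]


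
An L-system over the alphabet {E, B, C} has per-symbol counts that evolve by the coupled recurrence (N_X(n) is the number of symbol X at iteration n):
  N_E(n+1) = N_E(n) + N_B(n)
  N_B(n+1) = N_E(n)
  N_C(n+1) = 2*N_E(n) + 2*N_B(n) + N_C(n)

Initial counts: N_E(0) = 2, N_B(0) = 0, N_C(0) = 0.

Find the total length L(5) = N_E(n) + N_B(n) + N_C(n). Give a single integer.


Answer: 102

Derivation:
Step 0: N_E=2, N_B=0, N_C=0, L=2
Step 1: N_E=2, N_B=2, N_C=4, L=8
Step 2: N_E=4, N_B=2, N_C=12, L=18
Step 3: N_E=6, N_B=4, N_C=24, L=34
Step 4: N_E=10, N_B=6, N_C=44, L=60
Step 5: N_E=16, N_B=10, N_C=76, L=102


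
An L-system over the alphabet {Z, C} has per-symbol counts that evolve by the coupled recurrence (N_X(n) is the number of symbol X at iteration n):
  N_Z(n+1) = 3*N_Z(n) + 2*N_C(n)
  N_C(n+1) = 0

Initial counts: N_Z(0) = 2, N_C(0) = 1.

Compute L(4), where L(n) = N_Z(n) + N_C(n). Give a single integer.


Step 0: N_Z=2, N_C=1, L=3
Step 1: N_Z=8, N_C=0, L=8
Step 2: N_Z=24, N_C=0, L=24
Step 3: N_Z=72, N_C=0, L=72
Step 4: N_Z=216, N_C=0, L=216

Answer: 216


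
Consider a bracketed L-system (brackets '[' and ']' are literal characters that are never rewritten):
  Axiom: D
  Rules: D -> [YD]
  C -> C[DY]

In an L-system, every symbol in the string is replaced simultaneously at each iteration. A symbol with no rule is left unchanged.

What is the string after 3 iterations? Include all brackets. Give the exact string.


Step 0: D
Step 1: [YD]
Step 2: [Y[YD]]
Step 3: [Y[Y[YD]]]

Answer: [Y[Y[YD]]]


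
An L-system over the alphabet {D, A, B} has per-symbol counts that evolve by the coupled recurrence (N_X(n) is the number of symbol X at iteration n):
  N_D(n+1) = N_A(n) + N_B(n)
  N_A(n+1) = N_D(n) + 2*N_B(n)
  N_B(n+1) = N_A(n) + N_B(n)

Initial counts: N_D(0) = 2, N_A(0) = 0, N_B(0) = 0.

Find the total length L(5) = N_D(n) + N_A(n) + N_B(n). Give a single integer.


Step 0: N_D=2, N_A=0, N_B=0, L=2
Step 1: N_D=0, N_A=2, N_B=0, L=2
Step 2: N_D=2, N_A=0, N_B=2, L=4
Step 3: N_D=2, N_A=6, N_B=2, L=10
Step 4: N_D=8, N_A=6, N_B=8, L=22
Step 5: N_D=14, N_A=24, N_B=14, L=52

Answer: 52


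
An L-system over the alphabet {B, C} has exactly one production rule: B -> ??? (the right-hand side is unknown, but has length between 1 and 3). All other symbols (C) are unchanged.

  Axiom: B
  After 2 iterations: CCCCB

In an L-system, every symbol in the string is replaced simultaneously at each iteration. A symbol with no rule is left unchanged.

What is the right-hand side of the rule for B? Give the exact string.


Trying B -> CCB:
  Step 0: B
  Step 1: CCB
  Step 2: CCCCB
Matches the given result.

Answer: CCB


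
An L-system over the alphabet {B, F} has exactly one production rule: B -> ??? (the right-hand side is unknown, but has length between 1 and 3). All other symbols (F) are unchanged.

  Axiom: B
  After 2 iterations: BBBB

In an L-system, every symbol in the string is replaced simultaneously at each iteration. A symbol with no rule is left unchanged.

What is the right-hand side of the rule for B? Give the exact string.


Answer: BB

Derivation:
Trying B -> BB:
  Step 0: B
  Step 1: BB
  Step 2: BBBB
Matches the given result.


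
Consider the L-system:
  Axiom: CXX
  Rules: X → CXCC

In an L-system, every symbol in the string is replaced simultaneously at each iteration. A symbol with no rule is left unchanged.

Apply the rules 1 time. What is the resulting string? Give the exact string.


Answer: CCXCCCXCC

Derivation:
Step 0: CXX
Step 1: CCXCCCXCC


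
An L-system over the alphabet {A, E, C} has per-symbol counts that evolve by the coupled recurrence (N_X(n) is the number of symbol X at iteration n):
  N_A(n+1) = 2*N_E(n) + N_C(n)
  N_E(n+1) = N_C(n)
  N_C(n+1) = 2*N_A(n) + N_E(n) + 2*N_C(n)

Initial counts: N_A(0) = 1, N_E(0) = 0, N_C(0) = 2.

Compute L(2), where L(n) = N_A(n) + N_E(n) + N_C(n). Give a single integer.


Step 0: N_A=1, N_E=0, N_C=2, L=3
Step 1: N_A=2, N_E=2, N_C=6, L=10
Step 2: N_A=10, N_E=6, N_C=18, L=34

Answer: 34


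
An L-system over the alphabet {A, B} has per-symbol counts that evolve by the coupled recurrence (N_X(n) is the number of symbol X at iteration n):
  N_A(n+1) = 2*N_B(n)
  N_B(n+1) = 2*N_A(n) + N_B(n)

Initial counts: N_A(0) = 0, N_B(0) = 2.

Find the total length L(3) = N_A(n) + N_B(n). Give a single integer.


Step 0: N_A=0, N_B=2, L=2
Step 1: N_A=4, N_B=2, L=6
Step 2: N_A=4, N_B=10, L=14
Step 3: N_A=20, N_B=18, L=38

Answer: 38


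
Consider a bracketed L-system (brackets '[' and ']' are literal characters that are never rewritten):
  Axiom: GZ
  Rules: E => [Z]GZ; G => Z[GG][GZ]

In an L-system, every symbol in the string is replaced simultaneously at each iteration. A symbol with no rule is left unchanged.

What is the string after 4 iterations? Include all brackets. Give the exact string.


Answer: Z[Z[Z[Z[GG][GZ]Z[GG][GZ]][Z[GG][GZ]Z]Z[Z[GG][GZ]Z[GG][GZ]][Z[GG][GZ]Z]][Z[Z[GG][GZ]Z[GG][GZ]][Z[GG][GZ]Z]Z]Z[Z[Z[GG][GZ]Z[GG][GZ]][Z[GG][GZ]Z]Z[Z[GG][GZ]Z[GG][GZ]][Z[GG][GZ]Z]][Z[Z[GG][GZ]Z[GG][GZ]][Z[GG][GZ]Z]Z]][Z[Z[Z[GG][GZ]Z[GG][GZ]][Z[GG][GZ]Z]Z[Z[GG][GZ]Z[GG][GZ]][Z[GG][GZ]Z]][Z[Z[GG][GZ]Z[GG][GZ]][Z[GG][GZ]Z]Z]Z]Z

Derivation:
Step 0: GZ
Step 1: Z[GG][GZ]Z
Step 2: Z[Z[GG][GZ]Z[GG][GZ]][Z[GG][GZ]Z]Z
Step 3: Z[Z[Z[GG][GZ]Z[GG][GZ]][Z[GG][GZ]Z]Z[Z[GG][GZ]Z[GG][GZ]][Z[GG][GZ]Z]][Z[Z[GG][GZ]Z[GG][GZ]][Z[GG][GZ]Z]Z]Z
Step 4: Z[Z[Z[Z[GG][GZ]Z[GG][GZ]][Z[GG][GZ]Z]Z[Z[GG][GZ]Z[GG][GZ]][Z[GG][GZ]Z]][Z[Z[GG][GZ]Z[GG][GZ]][Z[GG][GZ]Z]Z]Z[Z[Z[GG][GZ]Z[GG][GZ]][Z[GG][GZ]Z]Z[Z[GG][GZ]Z[GG][GZ]][Z[GG][GZ]Z]][Z[Z[GG][GZ]Z[GG][GZ]][Z[GG][GZ]Z]Z]][Z[Z[Z[GG][GZ]Z[GG][GZ]][Z[GG][GZ]Z]Z[Z[GG][GZ]Z[GG][GZ]][Z[GG][GZ]Z]][Z[Z[GG][GZ]Z[GG][GZ]][Z[GG][GZ]Z]Z]Z]Z
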